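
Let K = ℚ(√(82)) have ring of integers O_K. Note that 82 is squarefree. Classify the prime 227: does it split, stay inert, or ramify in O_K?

d = 82 ≡ 2 (mod 4), so O_K = ℤ[√82] and disc(K) = 4d = 328.
Since gcd(227, 328) = 1 the prime 227 does not ramify.
(82/227) = 82^113 mod 227 = 1, giving Legendre symbol 1.
(82/227) = 1, so 227 splits.

split — (227) = 𝔭₁𝔭₂ with 𝔭₁ ≠ 𝔭₂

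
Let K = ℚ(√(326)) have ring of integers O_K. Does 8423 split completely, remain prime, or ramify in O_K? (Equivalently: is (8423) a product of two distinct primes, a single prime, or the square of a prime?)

d = 326 ≡ 2 (mod 4), so O_K = ℤ[√326] and disc(K) = 4d = 1304.
disc(K) = 1304 is not divisible by 8423; 8423 is unramified.
(326/8423) = 326^4211 mod 8423 = 1, giving Legendre symbol 1.
(326/8423) = 1, so 8423 splits.

split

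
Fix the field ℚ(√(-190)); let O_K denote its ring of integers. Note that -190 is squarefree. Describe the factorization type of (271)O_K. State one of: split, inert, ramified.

Since -190 ≢ 1 mod 4, the ring of integers is ℤ[√-190] with discriminant 4·(-190) = -760.
271 ∤ -760, so 271 is unramified.
(-190/271) = 81^135 mod 271 = 1, giving Legendre symbol 1.
(-190/271) = 1, so 271 splits.

split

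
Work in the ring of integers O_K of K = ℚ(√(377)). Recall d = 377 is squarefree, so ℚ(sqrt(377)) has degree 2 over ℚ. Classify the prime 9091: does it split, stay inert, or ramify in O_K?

p is inert

Since 377 ≡ 1 mod 4, the ring of integers is ℤ[(1+√377)/2] with discriminant 377.
9091 ∤ 377, so 9091 is unramified.
(377/9091) = 377^4545 mod 9091 = 9090, giving Legendre symbol -1.
Legendre symbol -1 ⇒ 9091 is inert.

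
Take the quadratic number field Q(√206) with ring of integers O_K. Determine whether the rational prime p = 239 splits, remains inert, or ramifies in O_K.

d = 206 ≡ 2 (mod 4), so O_K = ℤ[√206] and disc(K) = 4d = 824.
disc(K) = 824 is not divisible by 239; 239 is unramified.
Compute (206/239) via Euler: 206^((239-1)/2) mod 239 = 238, so (206/239) = -1.
Legendre symbol -1 ⇒ 239 is inert.

inert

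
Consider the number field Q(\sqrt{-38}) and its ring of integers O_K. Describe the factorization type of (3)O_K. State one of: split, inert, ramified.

splits completely

Since -38 ≢ 1 mod 4, the ring of integers is ℤ[√-38] with discriminant 4·(-38) = -152.
disc(K) = -152 is not divisible by 3; 3 is unramified.
Euler's criterion: (-38)^1 mod 3 = 1. Thus (-38|3) = 1.
d is a quadratic residue mod p, hence 3 splits in O_K.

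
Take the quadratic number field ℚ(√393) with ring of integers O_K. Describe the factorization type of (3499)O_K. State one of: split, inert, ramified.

Since 393 ≡ 1 mod 4, the ring of integers is ℤ[(1+√393)/2] with discriminant 393.
disc(K) = 393 is not divisible by 3499; 3499 is unramified.
Legendre symbol by Euler's criterion: (393/3499) ≡ 393^1749 ≡ 3498 (mod 3499), i.e. (393/3499) = -1.
d is a non-residue mod p, hence 3499 remains inert in O_K.

p is inert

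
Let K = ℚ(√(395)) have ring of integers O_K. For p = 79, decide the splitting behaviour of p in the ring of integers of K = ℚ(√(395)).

ramified — (79) = 𝔭²

395 mod 4 = 3, hence disc K = 4·395 = 1580 and O_K = ℤ[√395].
79 divides disc(K) = 1580, so 79 ramifies.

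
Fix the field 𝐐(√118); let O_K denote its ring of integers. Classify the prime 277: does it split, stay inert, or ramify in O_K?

inert — (277) stays prime in O_K

d = 118 ≡ 2 (mod 4), so O_K = ℤ[√118] and disc(K) = 4d = 472.
Since gcd(277, 472) = 1 the prime 277 does not ramify.
Legendre symbol by Euler's criterion: (118/277) ≡ 118^138 ≡ 276 (mod 277), i.e. (118/277) = -1.
(118/277) = -1, so 277 is inert.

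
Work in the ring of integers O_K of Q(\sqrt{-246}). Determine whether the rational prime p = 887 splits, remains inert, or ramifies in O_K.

d = -246 ≡ 2 (mod 4), so O_K = ℤ[√-246] and disc(K) = 4d = -984.
disc(K) = -984 is not divisible by 887; 887 is unramified.
(-246/887) = 641^443 mod 887 = 1, giving Legendre symbol 1.
d is a quadratic residue mod p, hence 887 splits in O_K.

split — (887) = 𝔭₁𝔭₂ with 𝔭₁ ≠ 𝔭₂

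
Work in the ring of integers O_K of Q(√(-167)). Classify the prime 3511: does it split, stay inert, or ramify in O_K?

split

d = -167 ≡ 1 (mod 4), so O_K = ℤ[(1+√-167)/2] and disc(K) = d = -167.
3511 ∤ -167, so 3511 is unramified.
Compute (-167/3511) via Euler: 3344^((3511-1)/2) mod 3511 = 1, so (-167/3511) = 1.
d is a quadratic residue mod p, hence 3511 splits in O_K.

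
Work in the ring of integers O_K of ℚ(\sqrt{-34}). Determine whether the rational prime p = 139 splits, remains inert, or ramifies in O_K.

-34 mod 4 = 2, hence disc K = 4·(-34) = -136 and O_K = ℤ[√-34].
Since gcd(139, -136) = 1 the prime 139 does not ramify.
(-34/139) = 105^69 mod 139 = 138, giving Legendre symbol -1.
(-34/139) = -1, so 139 is inert.

139 remains inert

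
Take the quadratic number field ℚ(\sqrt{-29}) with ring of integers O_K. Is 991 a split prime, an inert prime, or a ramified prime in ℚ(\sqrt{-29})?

d = -29 ≡ 3 (mod 4), so O_K = ℤ[√-29] and disc(K) = 4d = -116.
991 ∤ -116, so 991 is unramified.
(-29/991) = 962^495 mod 991 = 990, giving Legendre symbol -1.
d is a non-residue mod p, hence 991 remains inert in O_K.

remains prime (inert)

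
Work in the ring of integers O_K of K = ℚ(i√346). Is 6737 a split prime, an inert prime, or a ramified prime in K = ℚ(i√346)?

split — (6737) = 𝔭₁𝔭₂ with 𝔭₁ ≠ 𝔭₂

Since -346 ≢ 1 mod 4, the ring of integers is ℤ[√-346] with discriminant 4·(-346) = -1384.
disc(K) = -1384 is not divisible by 6737; 6737 is unramified.
Legendre symbol by Euler's criterion: (-346/6737) ≡ (-346)^3368 ≡ 1 (mod 6737), i.e. (-346/6737) = 1.
Legendre symbol 1 ⇒ 6737 is split.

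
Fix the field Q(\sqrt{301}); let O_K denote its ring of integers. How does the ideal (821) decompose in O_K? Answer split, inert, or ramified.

301 mod 4 = 1, hence disc K = 301 and O_K = ℤ[(1+√301)/2].
Since gcd(821, 301) = 1 the prime 821 does not ramify.
Compute (301/821) via Euler: 301^((821-1)/2) mod 821 = 1, so (301/821) = 1.
d is a quadratic residue mod p, hence 821 splits in O_K.

split — (821) = 𝔭₁𝔭₂ with 𝔭₁ ≠ 𝔭₂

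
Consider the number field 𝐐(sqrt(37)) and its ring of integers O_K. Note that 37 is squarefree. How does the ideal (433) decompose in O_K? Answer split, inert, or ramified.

d = 37 ≡ 1 (mod 4), so O_K = ℤ[(1+√37)/2] and disc(K) = d = 37.
disc(K) = 37 is not divisible by 433; 433 is unramified.
(37/433) = 37^216 mod 433 = 1, giving Legendre symbol 1.
Legendre symbol 1 ⇒ 433 is split.

split — (433) = 𝔭₁𝔭₂ with 𝔭₁ ≠ 𝔭₂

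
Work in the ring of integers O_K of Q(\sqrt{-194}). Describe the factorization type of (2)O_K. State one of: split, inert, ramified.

ramified

-194 mod 4 = 2, hence disc K = 4·(-194) = -776 and O_K = ℤ[√-194].
Ramification test: 2 | -776. The prime 2 ramifies in K.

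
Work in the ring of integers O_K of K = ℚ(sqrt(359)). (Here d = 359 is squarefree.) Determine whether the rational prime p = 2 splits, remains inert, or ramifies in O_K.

ramified — (2) = 𝔭²

Since 359 ≢ 1 mod 4, the ring of integers is ℤ[√359] with discriminant 4·359 = 1436.
disc(K) = 1436 = 2·718, so p = 2 is ramified.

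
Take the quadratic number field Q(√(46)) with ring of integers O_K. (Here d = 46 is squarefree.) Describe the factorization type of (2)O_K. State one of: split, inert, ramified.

2 is ramified

Since 46 ≢ 1 mod 4, the ring of integers is ℤ[√46] with discriminant 4·46 = 184.
disc(K) = 184 = 2·92, so p = 2 is ramified.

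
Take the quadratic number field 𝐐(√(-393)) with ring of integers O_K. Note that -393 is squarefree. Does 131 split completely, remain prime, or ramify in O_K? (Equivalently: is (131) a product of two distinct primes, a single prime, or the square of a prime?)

-393 mod 4 = 3, hence disc K = 4·(-393) = -1572 and O_K = ℤ[√-393].
disc(K) = -1572 = 131·(-12), so p = 131 is ramified.

ramifies in O_K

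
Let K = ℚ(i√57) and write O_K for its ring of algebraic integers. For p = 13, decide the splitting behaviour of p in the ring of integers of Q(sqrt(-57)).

p is inert

d = -57 ≡ 3 (mod 4), so O_K = ℤ[√-57] and disc(K) = 4d = -228.
13 ∤ -228, so 13 is unramified.
Euler's criterion: (-57)^6 mod 13 = 12. Thus (-57|13) = -1.
(-57/13) = -1, so 13 is inert.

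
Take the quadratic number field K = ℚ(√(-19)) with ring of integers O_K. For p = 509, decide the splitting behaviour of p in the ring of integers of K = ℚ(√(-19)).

-19 mod 4 = 1, hence disc K = -19 and O_K = ℤ[(1+√-19)/2].
509 ∤ -19, so 509 is unramified.
(-19/509) = 490^254 mod 509 = 508, giving Legendre symbol -1.
d is a non-residue mod p, hence 509 remains inert in O_K.

p is inert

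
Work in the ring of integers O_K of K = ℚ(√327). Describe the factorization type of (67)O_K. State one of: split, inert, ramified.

67 splits in O_K

d = 327 ≡ 3 (mod 4), so O_K = ℤ[√327] and disc(K) = 4d = 1308.
Since gcd(67, 1308) = 1 the prime 67 does not ramify.
(327/67) = 59^33 mod 67 = 1, giving Legendre symbol 1.
d is a quadratic residue mod p, hence 67 splits in O_K.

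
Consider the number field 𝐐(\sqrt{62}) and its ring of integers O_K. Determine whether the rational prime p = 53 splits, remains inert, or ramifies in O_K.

split — (53) = 𝔭₁𝔭₂ with 𝔭₁ ≠ 𝔭₂

62 mod 4 = 2, hence disc K = 4·62 = 248 and O_K = ℤ[√62].
disc(K) = 248 is not divisible by 53; 53 is unramified.
Compute (62/53) via Euler: 9^((53-1)/2) mod 53 = 1, so (62/53) = 1.
(62/53) = 1, so 53 splits.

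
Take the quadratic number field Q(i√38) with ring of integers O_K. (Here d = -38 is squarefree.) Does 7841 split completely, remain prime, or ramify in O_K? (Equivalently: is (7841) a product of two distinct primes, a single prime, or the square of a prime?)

7841 remains inert

Since -38 ≢ 1 mod 4, the ring of integers is ℤ[√-38] with discriminant 4·(-38) = -152.
disc(K) = -152 is not divisible by 7841; 7841 is unramified.
Euler's criterion: (-38)^3920 mod 7841 = 7840. Thus (-38|7841) = -1.
Legendre symbol -1 ⇒ 7841 is inert.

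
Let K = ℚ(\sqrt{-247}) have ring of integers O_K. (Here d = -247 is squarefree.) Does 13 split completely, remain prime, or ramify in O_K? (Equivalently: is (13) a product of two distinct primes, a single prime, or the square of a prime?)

d = -247 ≡ 1 (mod 4), so O_K = ℤ[(1+√-247)/2] and disc(K) = d = -247.
13 divides disc(K) = -247, so 13 ramifies.

p ramifies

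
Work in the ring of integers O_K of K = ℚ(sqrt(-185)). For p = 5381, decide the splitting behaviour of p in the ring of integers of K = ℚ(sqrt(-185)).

split

-185 mod 4 = 3, hence disc K = 4·(-185) = -740 and O_K = ℤ[√-185].
disc(K) = -740 is not divisible by 5381; 5381 is unramified.
Legendre symbol by Euler's criterion: (-185/5381) ≡ (-185)^2690 ≡ 1 (mod 5381), i.e. (-185/5381) = 1.
Legendre symbol 1 ⇒ 5381 is split.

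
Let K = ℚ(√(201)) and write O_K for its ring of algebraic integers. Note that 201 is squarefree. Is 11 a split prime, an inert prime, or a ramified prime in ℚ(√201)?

201 mod 4 = 1, hence disc K = 201 and O_K = ℤ[(1+√201)/2].
11 ∤ 201, so 11 is unramified.
Euler's criterion: 201^5 mod 11 = 1. Thus (201|11) = 1.
d is a quadratic residue mod p, hence 11 splits in O_K.

p splits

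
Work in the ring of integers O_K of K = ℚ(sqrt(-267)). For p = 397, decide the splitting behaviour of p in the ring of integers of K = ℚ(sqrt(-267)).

397 remains inert

Since -267 ≡ 1 mod 4, the ring of integers is ℤ[(1+√-267)/2] with discriminant -267.
Since gcd(397, -267) = 1 the prime 397 does not ramify.
(-267/397) = 130^198 mod 397 = 396, giving Legendre symbol -1.
(-267/397) = -1, so 397 is inert.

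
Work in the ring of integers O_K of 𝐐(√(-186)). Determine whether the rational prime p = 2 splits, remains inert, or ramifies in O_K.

ramified

Since -186 ≢ 1 mod 4, the ring of integers is ℤ[√-186] with discriminant 4·(-186) = -744.
2 divides disc(K) = -744, so 2 ramifies.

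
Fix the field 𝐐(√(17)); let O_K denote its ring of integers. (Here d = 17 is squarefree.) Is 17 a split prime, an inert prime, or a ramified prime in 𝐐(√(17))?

ramifies in O_K

17 mod 4 = 1, hence disc K = 17 and O_K = ℤ[(1+√17)/2].
Ramification test: 17 | 17. The prime 17 ramifies in K.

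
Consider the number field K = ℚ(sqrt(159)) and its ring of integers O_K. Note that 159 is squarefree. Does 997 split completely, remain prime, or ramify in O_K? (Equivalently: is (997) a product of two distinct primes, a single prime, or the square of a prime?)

d = 159 ≡ 3 (mod 4), so O_K = ℤ[√159] and disc(K) = 4d = 636.
Since gcd(997, 636) = 1 the prime 997 does not ramify.
(159/997) = 159^498 mod 997 = 1, giving Legendre symbol 1.
d is a quadratic residue mod p, hence 997 splits in O_K.

split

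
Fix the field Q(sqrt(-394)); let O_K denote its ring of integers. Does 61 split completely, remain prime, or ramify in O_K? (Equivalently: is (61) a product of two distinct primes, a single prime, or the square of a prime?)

inert

-394 mod 4 = 2, hence disc K = 4·(-394) = -1576 and O_K = ℤ[√-394].
61 ∤ -1576, so 61 is unramified.
Euler's criterion: (-394)^30 mod 61 = 60. Thus (-394|61) = -1.
(-394/61) = -1, so 61 is inert.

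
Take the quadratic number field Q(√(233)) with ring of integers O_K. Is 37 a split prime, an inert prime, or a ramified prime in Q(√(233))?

37 splits in O_K

Since 233 ≡ 1 mod 4, the ring of integers is ℤ[(1+√233)/2] with discriminant 233.
disc(K) = 233 is not divisible by 37; 37 is unramified.
Legendre symbol by Euler's criterion: (233/37) ≡ 233^18 ≡ 1 (mod 37), i.e. (233/37) = 1.
Legendre symbol 1 ⇒ 37 is split.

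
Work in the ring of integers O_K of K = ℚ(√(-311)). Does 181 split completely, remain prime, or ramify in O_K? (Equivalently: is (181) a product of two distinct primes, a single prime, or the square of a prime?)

Since -311 ≡ 1 mod 4, the ring of integers is ℤ[(1+√-311)/2] with discriminant -311.
disc(K) = -311 is not divisible by 181; 181 is unramified.
Legendre symbol by Euler's criterion: (-311/181) ≡ (-311)^90 ≡ 180 (mod 181), i.e. (-311/181) = -1.
d is a non-residue mod p, hence 181 remains inert in O_K.

181 remains inert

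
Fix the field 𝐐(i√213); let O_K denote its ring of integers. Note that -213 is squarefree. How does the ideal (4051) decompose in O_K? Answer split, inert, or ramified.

inert

-213 mod 4 = 3, hence disc K = 4·(-213) = -852 and O_K = ℤ[√-213].
Since gcd(4051, -852) = 1 the prime 4051 does not ramify.
Compute (-213/4051) via Euler: 3838^((4051-1)/2) mod 4051 = 4050, so (-213/4051) = -1.
Legendre symbol -1 ⇒ 4051 is inert.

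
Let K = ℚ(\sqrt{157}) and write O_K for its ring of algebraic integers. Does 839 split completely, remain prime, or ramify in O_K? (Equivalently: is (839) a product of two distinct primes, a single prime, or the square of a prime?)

157 mod 4 = 1, hence disc K = 157 and O_K = ℤ[(1+√157)/2].
disc(K) = 157 is not divisible by 839; 839 is unramified.
Legendre symbol by Euler's criterion: (157/839) ≡ 157^419 ≡ 838 (mod 839), i.e. (157/839) = -1.
Legendre symbol -1 ⇒ 839 is inert.

p is inert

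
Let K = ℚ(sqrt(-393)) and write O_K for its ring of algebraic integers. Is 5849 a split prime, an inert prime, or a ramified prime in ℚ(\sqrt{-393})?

Since -393 ≢ 1 mod 4, the ring of integers is ℤ[√-393] with discriminant 4·(-393) = -1572.
Since gcd(5849, -1572) = 1 the prime 5849 does not ramify.
Compute (-393/5849) via Euler: 5456^((5849-1)/2) mod 5849 = 1, so (-393/5849) = 1.
d is a quadratic residue mod p, hence 5849 splits in O_K.

split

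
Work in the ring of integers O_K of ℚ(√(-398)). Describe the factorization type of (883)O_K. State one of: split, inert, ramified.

-398 mod 4 = 2, hence disc K = 4·(-398) = -1592 and O_K = ℤ[√-398].
883 ∤ -1592, so 883 is unramified.
Compute (-398/883) via Euler: 485^((883-1)/2) mod 883 = 1, so (-398/883) = 1.
Legendre symbol 1 ⇒ 883 is split.

splits completely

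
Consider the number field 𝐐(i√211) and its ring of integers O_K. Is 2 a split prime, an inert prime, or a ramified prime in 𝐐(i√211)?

2 remains inert

Since -211 ≡ 1 mod 4, the ring of integers is ℤ[(1+√-211)/2] with discriminant -211.
2 ∤ -211, so 2 is unramified.
Checking d mod 8: -211 ≡ 5. Hence 2 is inert in O_K.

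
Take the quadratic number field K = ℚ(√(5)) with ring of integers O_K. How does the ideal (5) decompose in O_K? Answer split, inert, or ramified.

p ramifies

5 mod 4 = 1, hence disc K = 5 and O_K = ℤ[(1+√5)/2].
Ramification test: 5 | 5. The prime 5 ramifies in K.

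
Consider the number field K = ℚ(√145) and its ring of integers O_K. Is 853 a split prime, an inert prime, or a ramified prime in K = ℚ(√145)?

split — (853) = 𝔭₁𝔭₂ with 𝔭₁ ≠ 𝔭₂

Since 145 ≡ 1 mod 4, the ring of integers is ℤ[(1+√145)/2] with discriminant 145.
853 ∤ 145, so 853 is unramified.
(145/853) = 145^426 mod 853 = 1, giving Legendre symbol 1.
Legendre symbol 1 ⇒ 853 is split.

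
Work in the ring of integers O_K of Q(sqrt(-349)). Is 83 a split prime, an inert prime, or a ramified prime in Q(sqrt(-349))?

d = -349 ≡ 3 (mod 4), so O_K = ℤ[√-349] and disc(K) = 4d = -1396.
83 ∤ -1396, so 83 is unramified.
Legendre symbol by Euler's criterion: (-349/83) ≡ (-349)^41 ≡ 82 (mod 83), i.e. (-349/83) = -1.
(-349/83) = -1, so 83 is inert.

inert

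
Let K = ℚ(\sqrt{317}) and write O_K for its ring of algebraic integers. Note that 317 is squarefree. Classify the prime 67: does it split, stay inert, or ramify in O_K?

d = 317 ≡ 1 (mod 4), so O_K = ℤ[(1+√317)/2] and disc(K) = d = 317.
67 ∤ 317, so 67 is unramified.
Euler's criterion: 317^33 mod 67 = 1. Thus (317|67) = 1.
(317/67) = 1, so 67 splits.

split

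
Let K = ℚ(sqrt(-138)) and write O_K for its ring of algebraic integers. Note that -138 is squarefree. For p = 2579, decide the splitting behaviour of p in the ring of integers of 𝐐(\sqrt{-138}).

p is inert

-138 mod 4 = 2, hence disc K = 4·(-138) = -552 and O_K = ℤ[√-138].
Since gcd(2579, -552) = 1 the prime 2579 does not ramify.
Legendre symbol by Euler's criterion: (-138/2579) ≡ (-138)^1289 ≡ 2578 (mod 2579), i.e. (-138/2579) = -1.
Legendre symbol -1 ⇒ 2579 is inert.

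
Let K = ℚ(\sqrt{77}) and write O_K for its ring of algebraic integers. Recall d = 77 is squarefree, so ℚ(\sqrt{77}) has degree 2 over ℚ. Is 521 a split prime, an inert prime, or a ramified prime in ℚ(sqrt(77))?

inert — (521) stays prime in O_K

77 mod 4 = 1, hence disc K = 77 and O_K = ℤ[(1+√77)/2].
Since gcd(521, 77) = 1 the prime 521 does not ramify.
Euler's criterion: 77^260 mod 521 = 520. Thus (77|521) = -1.
d is a non-residue mod p, hence 521 remains inert in O_K.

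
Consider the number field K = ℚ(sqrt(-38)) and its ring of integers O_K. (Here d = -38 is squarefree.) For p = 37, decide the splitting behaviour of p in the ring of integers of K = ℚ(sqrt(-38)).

p splits

d = -38 ≡ 2 (mod 4), so O_K = ℤ[√-38] and disc(K) = 4d = -152.
disc(K) = -152 is not divisible by 37; 37 is unramified.
Euler's criterion: (-38)^18 mod 37 = 1. Thus (-38|37) = 1.
Legendre symbol 1 ⇒ 37 is split.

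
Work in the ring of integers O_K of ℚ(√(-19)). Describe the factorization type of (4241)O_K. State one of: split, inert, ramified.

split

Since -19 ≡ 1 mod 4, the ring of integers is ℤ[(1+√-19)/2] with discriminant -19.
4241 ∤ -19, so 4241 is unramified.
Legendre symbol by Euler's criterion: (-19/4241) ≡ (-19)^2120 ≡ 1 (mod 4241), i.e. (-19/4241) = 1.
(-19/4241) = 1, so 4241 splits.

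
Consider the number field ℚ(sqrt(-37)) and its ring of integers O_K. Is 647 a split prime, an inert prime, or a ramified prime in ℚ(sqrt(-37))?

d = -37 ≡ 3 (mod 4), so O_K = ℤ[√-37] and disc(K) = 4d = -148.
647 ∤ -148, so 647 is unramified.
Compute (-37/647) via Euler: 610^((647-1)/2) mod 647 = 1, so (-37/647) = 1.
(-37/647) = 1, so 647 splits.

split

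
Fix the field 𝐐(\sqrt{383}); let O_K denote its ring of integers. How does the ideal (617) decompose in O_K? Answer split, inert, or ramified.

remains prime (inert)

d = 383 ≡ 3 (mod 4), so O_K = ℤ[√383] and disc(K) = 4d = 1532.
disc(K) = 1532 is not divisible by 617; 617 is unramified.
Euler's criterion: 383^308 mod 617 = 616. Thus (383|617) = -1.
(383/617) = -1, so 617 is inert.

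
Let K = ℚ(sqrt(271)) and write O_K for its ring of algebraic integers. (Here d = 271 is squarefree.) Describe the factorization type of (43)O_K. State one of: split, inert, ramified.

Since 271 ≢ 1 mod 4, the ring of integers is ℤ[√271] with discriminant 4·271 = 1084.
43 ∤ 1084, so 43 is unramified.
(271/43) = 13^21 mod 43 = 1, giving Legendre symbol 1.
d is a quadratic residue mod p, hence 43 splits in O_K.

p splits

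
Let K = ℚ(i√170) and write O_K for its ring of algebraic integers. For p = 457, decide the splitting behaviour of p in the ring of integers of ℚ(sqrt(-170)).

inert — (457) stays prime in O_K

Since -170 ≢ 1 mod 4, the ring of integers is ℤ[√-170] with discriminant 4·(-170) = -680.
457 ∤ -680, so 457 is unramified.
Compute (-170/457) via Euler: 287^((457-1)/2) mod 457 = 456, so (-170/457) = -1.
d is a non-residue mod p, hence 457 remains inert in O_K.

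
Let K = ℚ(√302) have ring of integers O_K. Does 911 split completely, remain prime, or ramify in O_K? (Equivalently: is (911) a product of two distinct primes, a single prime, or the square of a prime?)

Since 302 ≢ 1 mod 4, the ring of integers is ℤ[√302] with discriminant 4·302 = 1208.
911 ∤ 1208, so 911 is unramified.
(302/911) = 302^455 mod 911 = 910, giving Legendre symbol -1.
d is a non-residue mod p, hence 911 remains inert in O_K.

inert — (911) stays prime in O_K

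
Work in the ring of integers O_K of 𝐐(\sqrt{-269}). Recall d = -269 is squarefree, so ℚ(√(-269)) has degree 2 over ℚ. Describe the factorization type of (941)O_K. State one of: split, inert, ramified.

Since -269 ≢ 1 mod 4, the ring of integers is ℤ[√-269] with discriminant 4·(-269) = -1076.
941 ∤ -1076, so 941 is unramified.
Compute (-269/941) via Euler: 672^((941-1)/2) mod 941 = 940, so (-269/941) = -1.
Legendre symbol -1 ⇒ 941 is inert.

remains prime (inert)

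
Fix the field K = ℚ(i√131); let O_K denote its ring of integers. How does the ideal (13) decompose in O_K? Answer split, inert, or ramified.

d = -131 ≡ 1 (mod 4), so O_K = ℤ[(1+√-131)/2] and disc(K) = d = -131.
13 ∤ -131, so 13 is unramified.
Compute (-131/13) via Euler: 12^((13-1)/2) mod 13 = 1, so (-131/13) = 1.
Legendre symbol 1 ⇒ 13 is split.

split — (13) = 𝔭₁𝔭₂ with 𝔭₁ ≠ 𝔭₂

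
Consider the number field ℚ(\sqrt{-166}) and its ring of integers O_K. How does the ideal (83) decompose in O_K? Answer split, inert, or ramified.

ramified — (83) = 𝔭²

-166 mod 4 = 2, hence disc K = 4·(-166) = -664 and O_K = ℤ[√-166].
Ramification test: 83 | -664. The prime 83 ramifies in K.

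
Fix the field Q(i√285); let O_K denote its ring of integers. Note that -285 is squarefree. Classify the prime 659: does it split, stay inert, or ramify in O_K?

p is inert

-285 mod 4 = 3, hence disc K = 4·(-285) = -1140 and O_K = ℤ[√-285].
659 ∤ -1140, so 659 is unramified.
Euler's criterion: (-285)^329 mod 659 = 658. Thus (-285|659) = -1.
d is a non-residue mod p, hence 659 remains inert in O_K.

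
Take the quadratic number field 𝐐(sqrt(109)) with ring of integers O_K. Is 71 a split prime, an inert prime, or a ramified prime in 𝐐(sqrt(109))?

Since 109 ≡ 1 mod 4, the ring of integers is ℤ[(1+√109)/2] with discriminant 109.
71 ∤ 109, so 71 is unramified.
(109/71) = 38^35 mod 71 = 1, giving Legendre symbol 1.
Legendre symbol 1 ⇒ 71 is split.

splits completely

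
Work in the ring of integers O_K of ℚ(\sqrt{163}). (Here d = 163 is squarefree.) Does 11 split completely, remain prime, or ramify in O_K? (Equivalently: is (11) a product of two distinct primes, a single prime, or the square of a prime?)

163 mod 4 = 3, hence disc K = 4·163 = 652 and O_K = ℤ[√163].
11 ∤ 652, so 11 is unramified.
Legendre symbol by Euler's criterion: (163/11) ≡ 163^5 ≡ 1 (mod 11), i.e. (163/11) = 1.
(163/11) = 1, so 11 splits.

splits completely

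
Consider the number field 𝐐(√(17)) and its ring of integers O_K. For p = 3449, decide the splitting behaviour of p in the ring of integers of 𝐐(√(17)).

split

d = 17 ≡ 1 (mod 4), so O_K = ℤ[(1+√17)/2] and disc(K) = d = 17.
Since gcd(3449, 17) = 1 the prime 3449 does not ramify.
(17/3449) = 17^1724 mod 3449 = 1, giving Legendre symbol 1.
Legendre symbol 1 ⇒ 3449 is split.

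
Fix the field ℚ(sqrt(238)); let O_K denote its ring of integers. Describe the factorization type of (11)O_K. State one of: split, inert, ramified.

238 mod 4 = 2, hence disc K = 4·238 = 952 and O_K = ℤ[√238].
11 ∤ 952, so 11 is unramified.
Euler's criterion: 238^5 mod 11 = 10. Thus (238|11) = -1.
(238/11) = -1, so 11 is inert.

p is inert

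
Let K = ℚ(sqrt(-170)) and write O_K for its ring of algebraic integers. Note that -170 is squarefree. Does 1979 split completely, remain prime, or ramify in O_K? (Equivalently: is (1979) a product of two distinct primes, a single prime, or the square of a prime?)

inert — (1979) stays prime in O_K

-170 mod 4 = 2, hence disc K = 4·(-170) = -680 and O_K = ℤ[√-170].
Since gcd(1979, -680) = 1 the prime 1979 does not ramify.
(-170/1979) = 1809^989 mod 1979 = 1978, giving Legendre symbol -1.
d is a non-residue mod p, hence 1979 remains inert in O_K.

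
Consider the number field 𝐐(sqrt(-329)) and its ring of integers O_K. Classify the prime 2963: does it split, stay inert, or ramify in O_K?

inert

Since -329 ≢ 1 mod 4, the ring of integers is ℤ[√-329] with discriminant 4·(-329) = -1316.
disc(K) = -1316 is not divisible by 2963; 2963 is unramified.
Legendre symbol by Euler's criterion: (-329/2963) ≡ (-329)^1481 ≡ 2962 (mod 2963), i.e. (-329/2963) = -1.
d is a non-residue mod p, hence 2963 remains inert in O_K.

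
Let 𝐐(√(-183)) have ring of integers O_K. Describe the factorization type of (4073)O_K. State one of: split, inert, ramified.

-183 mod 4 = 1, hence disc K = -183 and O_K = ℤ[(1+√-183)/2].
disc(K) = -183 is not divisible by 4073; 4073 is unramified.
Euler's criterion: (-183)^2036 mod 4073 = 4072. Thus (-183|4073) = -1.
d is a non-residue mod p, hence 4073 remains inert in O_K.

remains prime (inert)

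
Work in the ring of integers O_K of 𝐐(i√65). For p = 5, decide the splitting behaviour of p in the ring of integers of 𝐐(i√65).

ramified — (5) = 𝔭²

-65 mod 4 = 3, hence disc K = 4·(-65) = -260 and O_K = ℤ[√-65].
5 divides disc(K) = -260, so 5 ramifies.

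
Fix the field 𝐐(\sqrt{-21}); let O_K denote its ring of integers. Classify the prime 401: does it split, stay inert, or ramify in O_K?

-21 mod 4 = 3, hence disc K = 4·(-21) = -84 and O_K = ℤ[√-21].
401 ∤ -84, so 401 is unramified.
Compute (-21/401) via Euler: 380^((401-1)/2) mod 401 = 400, so (-21/401) = -1.
(-21/401) = -1, so 401 is inert.

inert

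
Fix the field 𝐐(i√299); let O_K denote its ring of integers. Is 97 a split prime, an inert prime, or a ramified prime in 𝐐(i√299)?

d = -299 ≡ 1 (mod 4), so O_K = ℤ[(1+√-299)/2] and disc(K) = d = -299.
97 ∤ -299, so 97 is unramified.
Legendre symbol by Euler's criterion: (-299/97) ≡ (-299)^48 ≡ 1 (mod 97), i.e. (-299/97) = 1.
(-299/97) = 1, so 97 splits.

splits completely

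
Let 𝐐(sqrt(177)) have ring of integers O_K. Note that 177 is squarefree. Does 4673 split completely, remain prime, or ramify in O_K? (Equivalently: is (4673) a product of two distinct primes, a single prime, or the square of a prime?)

Since 177 ≡ 1 mod 4, the ring of integers is ℤ[(1+√177)/2] with discriminant 177.
4673 ∤ 177, so 4673 is unramified.
Compute (177/4673) via Euler: 177^((4673-1)/2) mod 4673 = 4672, so (177/4673) = -1.
d is a non-residue mod p, hence 4673 remains inert in O_K.

p is inert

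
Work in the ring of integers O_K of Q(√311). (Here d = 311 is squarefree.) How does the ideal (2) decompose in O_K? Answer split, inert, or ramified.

ramified

d = 311 ≡ 3 (mod 4), so O_K = ℤ[√311] and disc(K) = 4d = 1244.
Ramification test: 2 | 1244. The prime 2 ramifies in K.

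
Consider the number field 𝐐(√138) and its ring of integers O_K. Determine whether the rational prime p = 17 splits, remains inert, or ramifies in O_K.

d = 138 ≡ 2 (mod 4), so O_K = ℤ[√138] and disc(K) = 4d = 552.
Since gcd(17, 552) = 1 the prime 17 does not ramify.
Compute (138/17) via Euler: 2^((17-1)/2) mod 17 = 1, so (138/17) = 1.
d is a quadratic residue mod p, hence 17 splits in O_K.

split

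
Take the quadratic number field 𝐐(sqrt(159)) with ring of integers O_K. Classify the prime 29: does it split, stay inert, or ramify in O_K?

Since 159 ≢ 1 mod 4, the ring of integers is ℤ[√159] with discriminant 4·159 = 636.
29 ∤ 636, so 29 is unramified.
Euler's criterion: 159^14 mod 29 = 28. Thus (159|29) = -1.
d is a non-residue mod p, hence 29 remains inert in O_K.

29 remains inert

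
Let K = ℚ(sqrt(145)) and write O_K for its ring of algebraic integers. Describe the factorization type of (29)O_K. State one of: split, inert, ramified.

145 mod 4 = 1, hence disc K = 145 and O_K = ℤ[(1+√145)/2].
disc(K) = 145 = 29·5, so p = 29 is ramified.

ramified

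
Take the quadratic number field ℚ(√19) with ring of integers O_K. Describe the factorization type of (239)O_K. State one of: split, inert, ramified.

d = 19 ≡ 3 (mod 4), so O_K = ℤ[√19] and disc(K) = 4d = 76.
disc(K) = 76 is not divisible by 239; 239 is unramified.
(19/239) = 19^119 mod 239 = 238, giving Legendre symbol -1.
(19/239) = -1, so 239 is inert.

239 remains inert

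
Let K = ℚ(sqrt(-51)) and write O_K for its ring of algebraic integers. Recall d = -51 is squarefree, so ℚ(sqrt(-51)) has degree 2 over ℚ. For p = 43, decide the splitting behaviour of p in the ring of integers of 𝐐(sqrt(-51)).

p splits

d = -51 ≡ 1 (mod 4), so O_K = ℤ[(1+√-51)/2] and disc(K) = d = -51.
Since gcd(43, -51) = 1 the prime 43 does not ramify.
Legendre symbol by Euler's criterion: (-51/43) ≡ (-51)^21 ≡ 1 (mod 43), i.e. (-51/43) = 1.
d is a quadratic residue mod p, hence 43 splits in O_K.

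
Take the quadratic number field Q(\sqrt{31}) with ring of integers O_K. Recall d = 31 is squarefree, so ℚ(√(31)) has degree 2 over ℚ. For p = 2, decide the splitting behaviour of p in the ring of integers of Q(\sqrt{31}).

Since 31 ≢ 1 mod 4, the ring of integers is ℤ[√31] with discriminant 4·31 = 124.
Ramification test: 2 | 124. The prime 2 ramifies in K.

p ramifies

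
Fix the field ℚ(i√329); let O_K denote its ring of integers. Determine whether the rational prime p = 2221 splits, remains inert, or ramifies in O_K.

d = -329 ≡ 3 (mod 4), so O_K = ℤ[√-329] and disc(K) = 4d = -1316.
Since gcd(2221, -1316) = 1 the prime 2221 does not ramify.
(-329/2221) = 1892^1110 mod 2221 = 1, giving Legendre symbol 1.
(-329/2221) = 1, so 2221 splits.

2221 splits in O_K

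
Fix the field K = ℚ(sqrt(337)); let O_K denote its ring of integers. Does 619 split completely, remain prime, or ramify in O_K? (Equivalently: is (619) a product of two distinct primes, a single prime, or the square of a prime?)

split — (619) = 𝔭₁𝔭₂ with 𝔭₁ ≠ 𝔭₂

337 mod 4 = 1, hence disc K = 337 and O_K = ℤ[(1+√337)/2].
disc(K) = 337 is not divisible by 619; 619 is unramified.
(337/619) = 337^309 mod 619 = 1, giving Legendre symbol 1.
(337/619) = 1, so 619 splits.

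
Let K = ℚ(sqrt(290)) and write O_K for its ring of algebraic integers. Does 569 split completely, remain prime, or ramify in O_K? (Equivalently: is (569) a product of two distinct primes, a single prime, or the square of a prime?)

inert

290 mod 4 = 2, hence disc K = 4·290 = 1160 and O_K = ℤ[√290].
Since gcd(569, 1160) = 1 the prime 569 does not ramify.
Euler's criterion: 290^284 mod 569 = 568. Thus (290|569) = -1.
d is a non-residue mod p, hence 569 remains inert in O_K.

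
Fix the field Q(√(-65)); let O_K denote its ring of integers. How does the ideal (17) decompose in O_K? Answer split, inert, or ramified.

-65 mod 4 = 3, hence disc K = 4·(-65) = -260 and O_K = ℤ[√-65].
Since gcd(17, -260) = 1 the prime 17 does not ramify.
Euler's criterion: (-65)^8 mod 17 = 16. Thus (-65|17) = -1.
(-65/17) = -1, so 17 is inert.

remains prime (inert)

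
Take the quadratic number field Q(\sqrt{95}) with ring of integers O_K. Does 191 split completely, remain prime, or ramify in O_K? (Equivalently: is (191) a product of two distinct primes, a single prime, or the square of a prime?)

p is inert

95 mod 4 = 3, hence disc K = 4·95 = 380 and O_K = ℤ[√95].
disc(K) = 380 is not divisible by 191; 191 is unramified.
(95/191) = 95^95 mod 191 = 190, giving Legendre symbol -1.
(95/191) = -1, so 191 is inert.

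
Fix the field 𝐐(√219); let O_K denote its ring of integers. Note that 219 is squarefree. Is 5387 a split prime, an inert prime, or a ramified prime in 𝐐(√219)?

219 mod 4 = 3, hence disc K = 4·219 = 876 and O_K = ℤ[√219].
Since gcd(5387, 876) = 1 the prime 5387 does not ramify.
Euler's criterion: 219^2693 mod 5387 = 5386. Thus (219|5387) = -1.
(219/5387) = -1, so 5387 is inert.

remains prime (inert)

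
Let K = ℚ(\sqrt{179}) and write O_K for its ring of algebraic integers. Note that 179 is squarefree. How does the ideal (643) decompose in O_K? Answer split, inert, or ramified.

p is inert

d = 179 ≡ 3 (mod 4), so O_K = ℤ[√179] and disc(K) = 4d = 716.
Since gcd(643, 716) = 1 the prime 643 does not ramify.
Legendre symbol by Euler's criterion: (179/643) ≡ 179^321 ≡ 642 (mod 643), i.e. (179/643) = -1.
d is a non-residue mod p, hence 643 remains inert in O_K.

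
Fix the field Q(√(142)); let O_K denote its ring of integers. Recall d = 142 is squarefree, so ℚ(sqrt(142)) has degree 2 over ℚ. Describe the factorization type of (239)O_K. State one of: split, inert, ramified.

split

142 mod 4 = 2, hence disc K = 4·142 = 568 and O_K = ℤ[√142].
239 ∤ 568, so 239 is unramified.
Compute (142/239) via Euler: 142^((239-1)/2) mod 239 = 1, so (142/239) = 1.
(142/239) = 1, so 239 splits.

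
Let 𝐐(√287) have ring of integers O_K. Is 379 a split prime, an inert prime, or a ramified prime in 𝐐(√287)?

d = 287 ≡ 3 (mod 4), so O_K = ℤ[√287] and disc(K) = 4d = 1148.
disc(K) = 1148 is not divisible by 379; 379 is unramified.
(287/379) = 287^189 mod 379 = 378, giving Legendre symbol -1.
Legendre symbol -1 ⇒ 379 is inert.

remains prime (inert)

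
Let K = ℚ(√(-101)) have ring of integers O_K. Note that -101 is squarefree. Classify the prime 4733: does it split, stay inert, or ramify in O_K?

4733 splits in O_K

Since -101 ≢ 1 mod 4, the ring of integers is ℤ[√-101] with discriminant 4·(-101) = -404.
Since gcd(4733, -404) = 1 the prime 4733 does not ramify.
Legendre symbol by Euler's criterion: (-101/4733) ≡ (-101)^2366 ≡ 1 (mod 4733), i.e. (-101/4733) = 1.
d is a quadratic residue mod p, hence 4733 splits in O_K.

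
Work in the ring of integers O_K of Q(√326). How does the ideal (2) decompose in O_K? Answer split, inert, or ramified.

326 mod 4 = 2, hence disc K = 4·326 = 1304 and O_K = ℤ[√326].
Ramification test: 2 | 1304. The prime 2 ramifies in K.

p ramifies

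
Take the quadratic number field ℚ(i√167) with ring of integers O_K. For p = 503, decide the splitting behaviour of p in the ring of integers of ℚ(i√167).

Since -167 ≡ 1 mod 4, the ring of integers is ℤ[(1+√-167)/2] with discriminant -167.
Since gcd(503, -167) = 1 the prime 503 does not ramify.
Legendre symbol by Euler's criterion: (-167/503) ≡ (-167)^251 ≡ 1 (mod 503), i.e. (-167/503) = 1.
(-167/503) = 1, so 503 splits.

split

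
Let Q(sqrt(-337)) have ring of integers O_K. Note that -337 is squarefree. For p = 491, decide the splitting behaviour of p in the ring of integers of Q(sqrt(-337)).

-337 mod 4 = 3, hence disc K = 4·(-337) = -1348 and O_K = ℤ[√-337].
Since gcd(491, -1348) = 1 the prime 491 does not ramify.
Euler's criterion: (-337)^245 mod 491 = 1. Thus (-337|491) = 1.
Legendre symbol 1 ⇒ 491 is split.

p splits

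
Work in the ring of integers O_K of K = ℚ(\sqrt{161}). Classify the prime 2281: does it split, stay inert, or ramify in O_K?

161 mod 4 = 1, hence disc K = 161 and O_K = ℤ[(1+√161)/2].
Since gcd(2281, 161) = 1 the prime 2281 does not ramify.
Compute (161/2281) via Euler: 161^((2281-1)/2) mod 2281 = 2280, so (161/2281) = -1.
Legendre symbol -1 ⇒ 2281 is inert.

inert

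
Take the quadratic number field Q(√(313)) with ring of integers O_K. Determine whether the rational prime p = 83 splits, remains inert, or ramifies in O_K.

p splits

d = 313 ≡ 1 (mod 4), so O_K = ℤ[(1+√313)/2] and disc(K) = d = 313.
Since gcd(83, 313) = 1 the prime 83 does not ramify.
Compute (313/83) via Euler: 64^((83-1)/2) mod 83 = 1, so (313/83) = 1.
Legendre symbol 1 ⇒ 83 is split.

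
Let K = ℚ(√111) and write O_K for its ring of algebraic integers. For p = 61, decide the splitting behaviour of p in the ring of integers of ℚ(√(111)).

d = 111 ≡ 3 (mod 4), so O_K = ℤ[√111] and disc(K) = 4d = 444.
Since gcd(61, 444) = 1 the prime 61 does not ramify.
Legendre symbol by Euler's criterion: (111/61) ≡ 111^30 ≡ 60 (mod 61), i.e. (111/61) = -1.
(111/61) = -1, so 61 is inert.

inert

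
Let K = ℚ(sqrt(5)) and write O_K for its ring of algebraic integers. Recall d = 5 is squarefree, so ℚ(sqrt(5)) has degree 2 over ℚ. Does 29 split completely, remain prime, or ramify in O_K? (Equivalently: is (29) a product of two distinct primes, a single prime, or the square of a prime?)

5 mod 4 = 1, hence disc K = 5 and O_K = ℤ[(1+√5)/2].
Since gcd(29, 5) = 1 the prime 29 does not ramify.
Compute (5/29) via Euler: 5^((29-1)/2) mod 29 = 1, so (5/29) = 1.
Legendre symbol 1 ⇒ 29 is split.

split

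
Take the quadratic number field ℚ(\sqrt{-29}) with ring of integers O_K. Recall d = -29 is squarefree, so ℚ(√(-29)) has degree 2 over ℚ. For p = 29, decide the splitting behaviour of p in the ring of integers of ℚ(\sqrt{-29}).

-29 mod 4 = 3, hence disc K = 4·(-29) = -116 and O_K = ℤ[√-29].
29 divides disc(K) = -116, so 29 ramifies.

p ramifies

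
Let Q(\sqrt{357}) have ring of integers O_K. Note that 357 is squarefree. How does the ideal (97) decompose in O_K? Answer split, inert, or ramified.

split

357 mod 4 = 1, hence disc K = 357 and O_K = ℤ[(1+√357)/2].
97 ∤ 357, so 97 is unramified.
Compute (357/97) via Euler: 66^((97-1)/2) mod 97 = 1, so (357/97) = 1.
d is a quadratic residue mod p, hence 97 splits in O_K.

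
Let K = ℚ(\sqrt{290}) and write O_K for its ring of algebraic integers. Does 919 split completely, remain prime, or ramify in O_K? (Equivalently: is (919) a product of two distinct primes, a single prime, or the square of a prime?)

split — (919) = 𝔭₁𝔭₂ with 𝔭₁ ≠ 𝔭₂

290 mod 4 = 2, hence disc K = 4·290 = 1160 and O_K = ℤ[√290].
Since gcd(919, 1160) = 1 the prime 919 does not ramify.
Euler's criterion: 290^459 mod 919 = 1. Thus (290|919) = 1.
(290/919) = 1, so 919 splits.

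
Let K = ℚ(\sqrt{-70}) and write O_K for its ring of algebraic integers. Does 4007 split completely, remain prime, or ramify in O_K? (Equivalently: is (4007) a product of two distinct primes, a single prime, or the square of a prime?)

4007 splits in O_K

Since -70 ≢ 1 mod 4, the ring of integers is ℤ[√-70] with discriminant 4·(-70) = -280.
4007 ∤ -280, so 4007 is unramified.
Euler's criterion: (-70)^2003 mod 4007 = 1. Thus (-70|4007) = 1.
(-70/4007) = 1, so 4007 splits.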